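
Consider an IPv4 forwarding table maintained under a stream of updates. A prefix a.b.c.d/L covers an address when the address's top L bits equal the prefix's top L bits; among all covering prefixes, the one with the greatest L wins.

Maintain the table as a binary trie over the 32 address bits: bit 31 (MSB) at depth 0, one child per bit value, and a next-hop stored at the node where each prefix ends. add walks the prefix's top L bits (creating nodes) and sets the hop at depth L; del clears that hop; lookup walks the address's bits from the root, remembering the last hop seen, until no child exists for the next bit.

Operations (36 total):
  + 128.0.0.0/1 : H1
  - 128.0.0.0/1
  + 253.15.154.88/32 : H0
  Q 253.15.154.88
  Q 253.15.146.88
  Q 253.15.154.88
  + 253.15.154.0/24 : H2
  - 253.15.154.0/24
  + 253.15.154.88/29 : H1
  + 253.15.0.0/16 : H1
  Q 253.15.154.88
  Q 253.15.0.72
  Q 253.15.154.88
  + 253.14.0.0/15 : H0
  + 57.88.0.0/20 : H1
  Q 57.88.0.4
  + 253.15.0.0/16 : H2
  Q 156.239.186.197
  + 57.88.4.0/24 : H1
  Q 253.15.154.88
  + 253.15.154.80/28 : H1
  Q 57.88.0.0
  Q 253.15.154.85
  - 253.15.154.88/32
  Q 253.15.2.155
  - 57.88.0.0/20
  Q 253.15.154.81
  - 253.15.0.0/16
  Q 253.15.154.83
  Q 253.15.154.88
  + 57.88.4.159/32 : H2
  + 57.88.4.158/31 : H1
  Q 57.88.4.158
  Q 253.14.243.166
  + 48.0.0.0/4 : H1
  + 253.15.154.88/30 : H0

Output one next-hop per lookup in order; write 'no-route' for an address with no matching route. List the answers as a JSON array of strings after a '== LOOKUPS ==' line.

Apply in order:
  + 128.0.0.0/1 (H1) depth=1
  - 128.0.0.0/1 clear@1
  + 253.15.154.88/32 (H0) depth=32
  Q 253.15.154.88: descend 11111101000011111001101001011000 ; hops seen [H0] ; pick H0
  Q 253.15.146.88: descend 11111101000011111001 ; hops seen [∅] ; pick no-route
  Q 253.15.154.88: descend 11111101000011111001101001011000 ; hops seen [H0] ; pick H0
  + 253.15.154.0/24 (H2) depth=24
  - 253.15.154.0/24 clear@24
  + 253.15.154.88/29 (H1) depth=29
  + 253.15.0.0/16 (H1) depth=16
  Q 253.15.154.88: descend 11111101000011111001101001011000 ; hops seen [H1,H1,H0] ; pick H0
  Q 253.15.0.72: descend 1111110100001111 ; hops seen [H1] ; pick H1
  Q 253.15.154.88: descend 11111101000011111001101001011000 ; hops seen [H1,H1,H0] ; pick H0
  + 253.14.0.0/15 (H0) depth=15
  + 57.88.0.0/20 (H1) depth=20
  Q 57.88.0.4: descend 00111001010110000000 ; hops seen [H1] ; pick H1
  + 253.15.0.0/16 (H2) depth=16
  Q 156.239.186.197: descend 1 ; hops seen [∅] ; pick no-route
  + 57.88.4.0/24 (H1) depth=24
  Q 253.15.154.88: descend 11111101000011111001101001011000 ; hops seen [H0,H2,H1,H0] ; pick H0
  + 253.15.154.80/28 (H1) depth=28
  Q 57.88.0.0: descend 001110010101100000000 ; hops seen [H1] ; pick H1
  Q 253.15.154.85: descend 1111110100001111100110100101 ; hops seen [H0,H2,H1] ; pick H1
  - 253.15.154.88/32 clear@32
  Q 253.15.2.155: descend 1111110100001111 ; hops seen [H0,H2] ; pick H2
  - 57.88.0.0/20 clear@20
  Q 253.15.154.81: descend 1111110100001111100110100101 ; hops seen [H0,H2,H1] ; pick H1
  - 253.15.0.0/16 clear@16
  Q 253.15.154.83: descend 1111110100001111100110100101 ; hops seen [H0,H1] ; pick H1
  Q 253.15.154.88: descend 11111101000011111001101001011000 ; hops seen [H0,H1,H1] ; pick H1
  + 57.88.4.159/32 (H2) depth=32
  + 57.88.4.158/31 (H1) depth=31
  Q 57.88.4.158: descend 0011100101011000000001001001111 ; hops seen [H1,H1] ; pick H1
  Q 253.14.243.166: descend 111111010000111 ; hops seen [H0] ; pick H0
  + 48.0.0.0/4 (H1) depth=4
  + 253.15.154.88/30 (H0) depth=30

== LOOKUPS ==
["H0","no-route","H0","H0","H1","H0","H1","no-route","H0","H1","H1","H2","H1","H1","H1","H1","H0"]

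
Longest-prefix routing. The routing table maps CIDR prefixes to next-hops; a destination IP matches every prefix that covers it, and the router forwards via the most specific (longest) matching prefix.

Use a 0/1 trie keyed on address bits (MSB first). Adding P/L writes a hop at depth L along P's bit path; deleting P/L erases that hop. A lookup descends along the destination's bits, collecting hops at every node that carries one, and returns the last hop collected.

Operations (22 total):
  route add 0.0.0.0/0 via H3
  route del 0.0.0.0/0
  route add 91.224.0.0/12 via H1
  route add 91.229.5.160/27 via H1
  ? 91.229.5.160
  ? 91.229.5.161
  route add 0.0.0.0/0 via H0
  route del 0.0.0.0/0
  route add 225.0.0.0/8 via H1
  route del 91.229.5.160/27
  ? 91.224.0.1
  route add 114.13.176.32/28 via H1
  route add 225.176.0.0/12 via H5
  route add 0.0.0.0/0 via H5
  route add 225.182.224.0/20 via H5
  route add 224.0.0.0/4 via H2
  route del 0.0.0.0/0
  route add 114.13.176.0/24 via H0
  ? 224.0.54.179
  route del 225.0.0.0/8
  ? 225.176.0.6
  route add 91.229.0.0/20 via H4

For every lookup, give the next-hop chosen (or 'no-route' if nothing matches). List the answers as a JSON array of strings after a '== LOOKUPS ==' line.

Apply in order:
  + 0.0.0.0/0 (H3) depth=0
  - 0.0.0.0/0 clear@0
  + 91.224.0.0/12 (H1) depth=12
  + 91.229.5.160/27 (H1) depth=27
  Q 91.229.5.160: descend 010110111110010100000101101 ; hops seen [H1,H1] ; pick H1
  Q 91.229.5.161: descend 010110111110010100000101101 ; hops seen [H1,H1] ; pick H1
  + 0.0.0.0/0 (H0) depth=0
  - 0.0.0.0/0 clear@0
  + 225.0.0.0/8 (H1) depth=8
  - 91.229.5.160/27 clear@27
  Q 91.224.0.1: descend 0101101111100 ; hops seen [H1] ; pick H1
  + 114.13.176.32/28 (H1) depth=28
  + 225.176.0.0/12 (H5) depth=12
  + 0.0.0.0/0 (H5) depth=0
  + 225.182.224.0/20 (H5) depth=20
  + 224.0.0.0/4 (H2) depth=4
  - 0.0.0.0/0 clear@0
  + 114.13.176.0/24 (H0) depth=24
  Q 224.0.54.179: descend 1110000 ; hops seen [H2] ; pick H2
  - 225.0.0.0/8 clear@8
  Q 225.176.0.6: descend 1110000110110 ; hops seen [H2,H5] ; pick H5
  + 91.229.0.0/20 (H4) depth=20

== LOOKUPS ==
["H1","H1","H1","H2","H5"]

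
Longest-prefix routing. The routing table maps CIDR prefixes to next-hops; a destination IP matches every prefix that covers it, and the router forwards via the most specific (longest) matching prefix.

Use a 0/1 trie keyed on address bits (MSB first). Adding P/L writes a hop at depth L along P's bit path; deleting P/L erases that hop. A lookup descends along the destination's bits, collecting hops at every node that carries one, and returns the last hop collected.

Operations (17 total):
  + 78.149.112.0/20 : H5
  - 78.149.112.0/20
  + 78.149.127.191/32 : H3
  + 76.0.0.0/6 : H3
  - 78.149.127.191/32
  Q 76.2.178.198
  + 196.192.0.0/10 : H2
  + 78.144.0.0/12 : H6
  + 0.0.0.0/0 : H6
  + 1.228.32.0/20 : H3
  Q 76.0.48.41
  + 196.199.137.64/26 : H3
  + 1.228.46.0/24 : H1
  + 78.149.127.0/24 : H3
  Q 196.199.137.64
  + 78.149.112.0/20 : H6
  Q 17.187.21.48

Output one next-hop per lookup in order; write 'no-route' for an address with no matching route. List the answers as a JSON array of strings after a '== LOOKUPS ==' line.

Process each operation:
  + 78.149.112.0/20 (H5) depth=20
  - 78.149.112.0/20 clear@20
  + 78.149.127.191/32 (H3) depth=32
  + 76.0.0.0/6 (H3) depth=6
  - 78.149.127.191/32 clear@32
  lookup 76.2.178.198: bits 010011 walk d0:-→d1:-→d2:-→d3:-→d4:-→d5:-→d6:H3 -> H3
  + 196.192.0.0/10 (H2) depth=10
  + 78.144.0.0/12 (H6) depth=12
  + 0.0.0.0/0 (H6) depth=0
  + 1.228.32.0/20 (H3) depth=20
  lookup 76.0.48.41: bits 010011 walk d0:H6→d1:-→d2:-→d3:-→d4:-→d5:-→d6:H3 -> H3
  + 196.199.137.64/26 (H3) depth=26
  + 1.228.46.0/24 (H1) depth=24
  + 78.149.127.0/24 (H3) depth=24
  lookup 196.199.137.64: bits 11000100110001111000100101 walk d0:H6→d1:-→d2:-→d3:-→d4:-→d5:-→d6:-→d7:-→d8:-→d9:-→d10:H2→d11:-→d12:-→d13:-→d14:-→d15:-→d16:-→d17:-→d18:-→d19:-→d20:-→d21:-→d22:-→d23:-→d24:-→d25:-→d26:H3 -> H3
  + 78.149.112.0/20 (H6) depth=20
  lookup 17.187.21.48: bits 000 walk d0:H6→d1:-→d2:-→d3:- -> H6

== LOOKUPS ==
["H3","H3","H3","H6"]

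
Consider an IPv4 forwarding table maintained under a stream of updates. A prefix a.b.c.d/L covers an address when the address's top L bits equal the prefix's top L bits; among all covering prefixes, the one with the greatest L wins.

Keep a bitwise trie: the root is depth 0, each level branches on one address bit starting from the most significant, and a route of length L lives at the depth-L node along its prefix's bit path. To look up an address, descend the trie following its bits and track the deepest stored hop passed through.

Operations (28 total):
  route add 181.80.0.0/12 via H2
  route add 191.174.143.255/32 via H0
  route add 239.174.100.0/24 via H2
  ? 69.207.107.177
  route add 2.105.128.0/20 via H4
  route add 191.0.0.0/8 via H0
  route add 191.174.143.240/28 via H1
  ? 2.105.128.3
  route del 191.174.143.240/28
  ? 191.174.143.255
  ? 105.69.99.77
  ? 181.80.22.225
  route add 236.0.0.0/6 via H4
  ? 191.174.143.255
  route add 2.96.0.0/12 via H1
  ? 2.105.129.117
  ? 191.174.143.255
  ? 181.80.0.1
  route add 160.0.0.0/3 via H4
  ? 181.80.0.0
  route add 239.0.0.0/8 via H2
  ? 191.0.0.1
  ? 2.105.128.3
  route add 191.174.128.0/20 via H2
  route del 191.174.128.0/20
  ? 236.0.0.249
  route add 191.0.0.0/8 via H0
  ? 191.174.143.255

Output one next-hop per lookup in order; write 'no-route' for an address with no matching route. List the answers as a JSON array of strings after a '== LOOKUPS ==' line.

Trace:
  + 181.80.0.0/12 (H2) depth=12
  + 191.174.143.255/32 (H0) depth=32
  + 239.174.100.0/24 (H2) depth=24
  ? 69.207.107.177  path d0:-  best=no-route
  + 2.105.128.0/20 (H4) depth=20
  + 191.0.0.0/8 (H0) depth=8
  + 191.174.143.240/28 (H1) depth=28
  ? 2.105.128.3  path d0:-→d1:-→d2:-→d3:-→d4:-→d5:-→d6:-→d7:-→d8:-→d9:-→d10:-→d11:-→d12:-→d13:-→d14:-→d15:-→d16:-→d17:-→d18:-→d19:-→d20:H4  best=H4
  del 191.174.143.240/28 (clear depth 28)
  ? 191.174.143.255  path d0:-→d1:-→d2:-→d3:-→d4:-→d5:-→d6:-→d7:-→d8:H0→d9:-→d10:-→d11:-→d12:-→d13:-→d14:-→d15:-→d16:-→d17:-→d18:-→d19:-→d20:-→d21:-→d22:-→d23:-→d24:-→d25:-→d26:-→d27:-→d28:-→d29:-→d30:-→d31:-→d32:H0  best=H0
  ? 105.69.99.77  path d0:-→d1:-  best=no-route
  ? 181.80.22.225  path d0:-→d1:-→d2:-→d3:-→d4:-→d5:-→d6:-→d7:-→d8:-→d9:-→d10:-→d11:-→d12:H2  best=H2
  + 236.0.0.0/6 (H4) depth=6
  ? 191.174.143.255  path d0:-→d1:-→d2:-→d3:-→d4:-→d5:-→d6:-→d7:-→d8:H0→d9:-→d10:-→d11:-→d12:-→d13:-→d14:-→d15:-→d16:-→d17:-→d18:-→d19:-→d20:-→d21:-→d22:-→d23:-→d24:-→d25:-→d26:-→d27:-→d28:-→d29:-→d30:-→d31:-→d32:H0  best=H0
  + 2.96.0.0/12 (H1) depth=12
  ? 2.105.129.117  path d0:-→d1:-→d2:-→d3:-→d4:-→d5:-→d6:-→d7:-→d8:-→d9:-→d10:-→d11:-→d12:H1→d13:-→d14:-→d15:-→d16:-→d17:-→d18:-→d19:-→d20:H4  best=H4
  ? 191.174.143.255  path d0:-→d1:-→d2:-→d3:-→d4:-→d5:-→d6:-→d7:-→d8:H0→d9:-→d10:-→d11:-→d12:-→d13:-→d14:-→d15:-→d16:-→d17:-→d18:-→d19:-→d20:-→d21:-→d22:-→d23:-→d24:-→d25:-→d26:-→d27:-→d28:-→d29:-→d30:-→d31:-→d32:H0  best=H0
  ? 181.80.0.1  path d0:-→d1:-→d2:-→d3:-→d4:-→d5:-→d6:-→d7:-→d8:-→d9:-→d10:-→d11:-→d12:H2  best=H2
  + 160.0.0.0/3 (H4) depth=3
  ? 181.80.0.0  path d0:-→d1:-→d2:-→d3:H4→d4:-→d5:-→d6:-→d7:-→d8:-→d9:-→d10:-→d11:-→d12:H2  best=H2
  + 239.0.0.0/8 (H2) depth=8
  ? 191.0.0.1  path d0:-→d1:-→d2:-→d3:H4→d4:-→d5:-→d6:-→d7:-→d8:H0  best=H0
  ? 2.105.128.3  path d0:-→d1:-→d2:-→d3:-→d4:-→d5:-→d6:-→d7:-→d8:-→d9:-→d10:-→d11:-→d12:H1→d13:-→d14:-→d15:-→d16:-→d17:-→d18:-→d19:-→d20:H4  best=H4
  + 191.174.128.0/20 (H2) depth=20
  del 191.174.128.0/20 (clear depth 20)
  ? 236.0.0.249  path d0:-→d1:-→d2:-→d3:-→d4:-→d5:-→d6:H4  best=H4
  + 191.0.0.0/8 (H0) depth=8
  ? 191.174.143.255  path d0:-→d1:-→d2:-→d3:H4→d4:-→d5:-→d6:-→d7:-→d8:H0→d9:-→d10:-→d11:-→d12:-→d13:-→d14:-→d15:-→d16:-→d17:-→d18:-→d19:-→d20:-→d21:-→d22:-→d23:-→d24:-→d25:-→d26:-→d27:-→d28:-→d29:-→d30:-→d31:-→d32:H0  best=H0

== LOOKUPS ==
["no-route","H4","H0","no-route","H2","H0","H4","H0","H2","H2","H0","H4","H4","H0"]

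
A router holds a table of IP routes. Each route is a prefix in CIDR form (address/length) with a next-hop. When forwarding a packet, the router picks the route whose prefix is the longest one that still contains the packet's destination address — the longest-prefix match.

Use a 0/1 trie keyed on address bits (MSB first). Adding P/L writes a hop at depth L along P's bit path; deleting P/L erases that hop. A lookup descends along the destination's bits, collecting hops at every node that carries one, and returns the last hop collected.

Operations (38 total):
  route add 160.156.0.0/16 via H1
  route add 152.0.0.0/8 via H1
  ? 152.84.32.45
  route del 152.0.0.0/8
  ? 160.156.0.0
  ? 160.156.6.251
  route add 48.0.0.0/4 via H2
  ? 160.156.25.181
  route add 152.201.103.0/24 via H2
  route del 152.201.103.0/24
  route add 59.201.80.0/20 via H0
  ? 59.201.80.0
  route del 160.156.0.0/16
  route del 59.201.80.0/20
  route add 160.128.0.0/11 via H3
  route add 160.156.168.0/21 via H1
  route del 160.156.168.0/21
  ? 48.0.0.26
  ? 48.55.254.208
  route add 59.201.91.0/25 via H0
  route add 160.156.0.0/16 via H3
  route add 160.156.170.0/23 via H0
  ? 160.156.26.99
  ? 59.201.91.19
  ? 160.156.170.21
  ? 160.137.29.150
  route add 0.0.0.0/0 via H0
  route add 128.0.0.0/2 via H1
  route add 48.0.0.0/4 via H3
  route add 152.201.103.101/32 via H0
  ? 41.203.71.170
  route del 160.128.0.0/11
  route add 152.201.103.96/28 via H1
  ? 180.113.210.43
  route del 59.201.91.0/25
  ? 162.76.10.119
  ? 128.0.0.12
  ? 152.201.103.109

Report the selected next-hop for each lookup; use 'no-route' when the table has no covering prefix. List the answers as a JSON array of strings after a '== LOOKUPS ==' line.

Apply in order:
  + 160.156.0.0/16 (H1) depth=16
  + 152.0.0.0/8 (H1) depth=8
  lookup 152.84.32.45: bits 10011000 walk d0:-→d1:-→d2:-→d3:-→d4:-→d5:-→d6:-→d7:-→d8:H1 -> H1
  del 152.0.0.0/8 (clear depth 8)
  lookup 160.156.0.0: bits 1010000010011100 walk d0:-→d1:-→d2:-→d3:-→d4:-→d5:-→d6:-→d7:-→d8:-→d9:-→d10:-→d11:-→d12:-→d13:-→d14:-→d15:-→d16:H1 -> H1
  lookup 160.156.6.251: bits 1010000010011100 walk d0:-→d1:-→d2:-→d3:-→d4:-→d5:-→d6:-→d7:-→d8:-→d9:-→d10:-→d11:-→d12:-→d13:-→d14:-→d15:-→d16:H1 -> H1
  + 48.0.0.0/4 (H2) depth=4
  lookup 160.156.25.181: bits 1010000010011100 walk d0:-→d1:-→d2:-→d3:-→d4:-→d5:-→d6:-→d7:-→d8:-→d9:-→d10:-→d11:-→d12:-→d13:-→d14:-→d15:-→d16:H1 -> H1
  + 152.201.103.0/24 (H2) depth=24
  del 152.201.103.0/24 (clear depth 24)
  + 59.201.80.0/20 (H0) depth=20
  lookup 59.201.80.0: bits 00111011110010010101 walk d0:-→d1:-→d2:-→d3:-→d4:H2→d5:-→d6:-→d7:-→d8:-→d9:-→d10:-→d11:-→d12:-→d13:-→d14:-→d15:-→d16:-→d17:-→d18:-→d19:-→d20:H0 -> H0
  del 160.156.0.0/16 (clear depth 16)
  del 59.201.80.0/20 (clear depth 20)
  + 160.128.0.0/11 (H3) depth=11
  + 160.156.168.0/21 (H1) depth=21
  del 160.156.168.0/21 (clear depth 21)
  lookup 48.0.0.26: bits 0011 walk d0:-→d1:-→d2:-→d3:-→d4:H2 -> H2
  lookup 48.55.254.208: bits 0011 walk d0:-→d1:-→d2:-→d3:-→d4:H2 -> H2
  + 59.201.91.0/25 (H0) depth=25
  + 160.156.0.0/16 (H3) depth=16
  + 160.156.170.0/23 (H0) depth=23
  lookup 160.156.26.99: bits 1010000010011100 walk d0:-→d1:-→d2:-→d3:-→d4:-→d5:-→d6:-→d7:-→d8:-→d9:-→d10:-→d11:H3→d12:-→d13:-→d14:-→d15:-→d16:H3 -> H3
  lookup 59.201.91.19: bits 0011101111001001010110110 walk d0:-→d1:-→d2:-→d3:-→d4:H2→d5:-→d6:-→d7:-→d8:-→d9:-→d10:-→d11:-→d12:-→d13:-→d14:-→d15:-→d16:-→d17:-→d18:-→d19:-→d20:-→d21:-→d22:-→d23:-→d24:-→d25:H0 -> H0
  lookup 160.156.170.21: bits 10100000100111001010101 walk d0:-→d1:-→d2:-→d3:-→d4:-→d5:-→d6:-→d7:-→d8:-→d9:-→d10:-→d11:H3→d12:-→d13:-→d14:-→d15:-→d16:H3→d17:-→d18:-→d19:-→d20:-→d21:-→d22:-→d23:H0 -> H0
  lookup 160.137.29.150: bits 10100000100 walk d0:-→d1:-→d2:-→d3:-→d4:-→d5:-→d6:-→d7:-→d8:-→d9:-→d10:-→d11:H3 -> H3
  + 0.0.0.0/0 (H0) depth=0
  + 128.0.0.0/2 (H1) depth=2
  + 48.0.0.0/4 (H3) depth=4
  + 152.201.103.101/32 (H0) depth=32
  lookup 41.203.71.170: bits 001 walk d0:H0→d1:-→d2:-→d3:- -> H0
  del 160.128.0.0/11 (clear depth 11)
  + 152.201.103.96/28 (H1) depth=28
  lookup 180.113.210.43: bits 101 walk d0:H0→d1:-→d2:H1→d3:- -> H1
  del 59.201.91.0/25 (clear depth 25)
  lookup 162.76.10.119: bits 101000 walk d0:H0→d1:-→d2:H1→d3:-→d4:-→d5:-→d6:- -> H1
  lookup 128.0.0.12: bits 100 walk d0:H0→d1:-→d2:H1→d3:- -> H1
  lookup 152.201.103.109: bits 1001100011001001011001110110 walk d0:H0→d1:-→d2:H1→d3:-→d4:-→d5:-→d6:-→d7:-→d8:-→d9:-→d10:-→d11:-→d12:-→d13:-→d14:-→d15:-→d16:-→d17:-→d18:-→d19:-→d20:-→d21:-→d22:-→d23:-→d24:-→d25:-→d26:-→d27:-→d28:H1 -> H1

== LOOKUPS ==
["H1","H1","H1","H1","H0","H2","H2","H3","H0","H0","H3","H0","H1","H1","H1","H1"]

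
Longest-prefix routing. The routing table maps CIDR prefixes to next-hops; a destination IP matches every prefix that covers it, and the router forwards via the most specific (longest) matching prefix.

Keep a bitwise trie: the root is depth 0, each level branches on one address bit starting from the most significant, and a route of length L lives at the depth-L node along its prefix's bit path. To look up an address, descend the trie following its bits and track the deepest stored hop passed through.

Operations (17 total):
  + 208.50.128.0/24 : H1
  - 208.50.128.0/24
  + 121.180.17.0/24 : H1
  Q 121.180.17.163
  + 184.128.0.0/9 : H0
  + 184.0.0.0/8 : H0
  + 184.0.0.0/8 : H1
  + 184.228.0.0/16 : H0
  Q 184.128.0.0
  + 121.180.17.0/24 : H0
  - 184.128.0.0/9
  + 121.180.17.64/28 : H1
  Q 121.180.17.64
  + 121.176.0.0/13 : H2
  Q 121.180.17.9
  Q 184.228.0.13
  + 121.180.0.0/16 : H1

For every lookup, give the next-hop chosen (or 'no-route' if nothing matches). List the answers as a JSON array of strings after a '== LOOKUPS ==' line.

Apply in order:
  + 208.50.128.0/24 (H1) depth=24
  - 208.50.128.0/24 clear@24
  + 121.180.17.0/24 (H1) depth=24
  lookup 121.180.17.163: bits 011110011011010000010001 walk d0:-→d1:-→d2:-→d3:-→d4:-→d5:-→d6:-→d7:-→d8:-→d9:-→d10:-→d11:-→d12:-→d13:-→d14:-→d15:-→d16:-→d17:-→d18:-→d19:-→d20:-→d21:-→d22:-→d23:-→d24:H1 -> H1
  + 184.128.0.0/9 (H0) depth=9
  + 184.0.0.0/8 (H0) depth=8
  + 184.0.0.0/8 (H1) depth=8
  + 184.228.0.0/16 (H0) depth=16
  lookup 184.128.0.0: bits 101110001 walk d0:-→d1:-→d2:-→d3:-→d4:-→d5:-→d6:-→d7:-→d8:H1→d9:H0 -> H0
  + 121.180.17.0/24 (H0) depth=24
  - 184.128.0.0/9 clear@9
  + 121.180.17.64/28 (H1) depth=28
  lookup 121.180.17.64: bits 0111100110110100000100010100 walk d0:-→d1:-→d2:-→d3:-→d4:-→d5:-→d6:-→d7:-→d8:-→d9:-→d10:-→d11:-→d12:-→d13:-→d14:-→d15:-→d16:-→d17:-→d18:-→d19:-→d20:-→d21:-→d22:-→d23:-→d24:H0→d25:-→d26:-→d27:-→d28:H1 -> H1
  + 121.176.0.0/13 (H2) depth=13
  lookup 121.180.17.9: bits 0111100110110100000100010 walk d0:-→d1:-→d2:-→d3:-→d4:-→d5:-→d6:-→d7:-→d8:-→d9:-→d10:-→d11:-→d12:-→d13:H2→d14:-→d15:-→d16:-→d17:-→d18:-→d19:-→d20:-→d21:-→d22:-→d23:-→d24:H0→d25:- -> H0
  lookup 184.228.0.13: bits 1011100011100100 walk d0:-→d1:-→d2:-→d3:-→d4:-→d5:-→d6:-→d7:-→d8:H1→d9:-→d10:-→d11:-→d12:-→d13:-→d14:-→d15:-→d16:H0 -> H0
  + 121.180.0.0/16 (H1) depth=16

== LOOKUPS ==
["H1","H0","H1","H0","H0"]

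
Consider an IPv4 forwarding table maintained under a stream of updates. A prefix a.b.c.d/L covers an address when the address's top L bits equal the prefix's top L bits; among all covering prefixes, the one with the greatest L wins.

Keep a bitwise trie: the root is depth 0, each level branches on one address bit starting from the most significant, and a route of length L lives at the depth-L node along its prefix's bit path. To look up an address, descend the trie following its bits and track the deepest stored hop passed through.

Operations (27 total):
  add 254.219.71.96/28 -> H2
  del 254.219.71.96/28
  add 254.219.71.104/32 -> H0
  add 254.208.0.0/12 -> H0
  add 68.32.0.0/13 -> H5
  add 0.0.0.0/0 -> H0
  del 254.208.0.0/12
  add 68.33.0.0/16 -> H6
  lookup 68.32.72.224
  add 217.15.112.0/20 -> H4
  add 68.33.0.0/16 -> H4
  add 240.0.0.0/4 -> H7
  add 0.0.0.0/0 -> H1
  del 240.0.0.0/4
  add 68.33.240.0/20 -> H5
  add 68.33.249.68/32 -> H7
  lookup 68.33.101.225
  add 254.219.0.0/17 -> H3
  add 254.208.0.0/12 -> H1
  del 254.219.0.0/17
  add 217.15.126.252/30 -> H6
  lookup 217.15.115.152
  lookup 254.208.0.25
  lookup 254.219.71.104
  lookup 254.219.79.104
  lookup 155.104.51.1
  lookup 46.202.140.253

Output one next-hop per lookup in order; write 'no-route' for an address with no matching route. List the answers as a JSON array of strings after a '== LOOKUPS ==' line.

Trace:
  add 254.219.71.96/28 -> H2 at depth 28
  - 254.219.71.96/28 clear@28
  add 254.219.71.104/32 -> H0 at depth 32
  add 254.208.0.0/12 -> H0 at depth 12
  add 68.32.0.0/13 -> H5 at depth 13
  add 0.0.0.0/0 -> H0 at depth 0
  - 254.208.0.0/12 clear@12
  add 68.33.0.0/16 -> H6 at depth 16
  Q 68.32.72.224: descend 010001000010000 ; hops seen [H0,H5] ; pick H5
  add 217.15.112.0/20 -> H4 at depth 20
  add 68.33.0.0/16 -> H4 at depth 16
  add 240.0.0.0/4 -> H7 at depth 4
  add 0.0.0.0/0 -> H1 at depth 0
  - 240.0.0.0/4 clear@4
  add 68.33.240.0/20 -> H5 at depth 20
  add 68.33.249.68/32 -> H7 at depth 32
  Q 68.33.101.225: descend 0100010000100001 ; hops seen [H1,H5,H4] ; pick H4
  add 254.219.0.0/17 -> H3 at depth 17
  add 254.208.0.0/12 -> H1 at depth 12
  - 254.219.0.0/17 clear@17
  add 217.15.126.252/30 -> H6 at depth 30
  Q 217.15.115.152: descend 11011001000011110111 ; hops seen [H1,H4] ; pick H4
  Q 254.208.0.25: descend 111111101101 ; hops seen [H1,H1] ; pick H1
  Q 254.219.71.104: descend 11111110110110110100011101101000 ; hops seen [H1,H1,H0] ; pick H0
  Q 254.219.79.104: descend 11111110110110110100 ; hops seen [H1,H1] ; pick H1
  Q 155.104.51.1: descend 1 ; hops seen [H1] ; pick H1
  Q 46.202.140.253: descend 0 ; hops seen [H1] ; pick H1

== LOOKUPS ==
["H5","H4","H4","H1","H0","H1","H1","H1"]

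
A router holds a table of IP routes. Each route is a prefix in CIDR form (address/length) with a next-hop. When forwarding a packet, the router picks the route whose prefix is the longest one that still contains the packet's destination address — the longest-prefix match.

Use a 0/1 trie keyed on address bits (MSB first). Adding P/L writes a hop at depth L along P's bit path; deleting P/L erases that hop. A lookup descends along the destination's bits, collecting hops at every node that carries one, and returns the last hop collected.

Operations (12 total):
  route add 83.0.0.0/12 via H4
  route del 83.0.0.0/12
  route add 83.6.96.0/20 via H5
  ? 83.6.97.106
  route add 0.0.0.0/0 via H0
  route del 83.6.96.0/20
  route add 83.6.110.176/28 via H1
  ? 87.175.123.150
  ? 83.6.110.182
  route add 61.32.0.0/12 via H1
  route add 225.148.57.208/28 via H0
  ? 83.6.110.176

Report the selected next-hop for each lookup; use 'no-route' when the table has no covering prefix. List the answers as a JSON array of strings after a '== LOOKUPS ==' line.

Apply in order:
  + 83.0.0.0/12 (H4) depth=12
  del 83.0.0.0/12 (clear depth 12)
  + 83.6.96.0/20 (H5) depth=20
  lookup 83.6.97.106: bits 01010011000001100110 walk d0:-→d1:-→d2:-→d3:-→d4:-→d5:-→d6:-→d7:-→d8:-→d9:-→d10:-→d11:-→d12:-→d13:-→d14:-→d15:-→d16:-→d17:-→d18:-→d19:-→d20:H5 -> H5
  + 0.0.0.0/0 (H0) depth=0
  del 83.6.96.0/20 (clear depth 20)
  + 83.6.110.176/28 (H1) depth=28
  lookup 87.175.123.150: bits 01010 walk d0:H0→d1:-→d2:-→d3:-→d4:-→d5:- -> H0
  lookup 83.6.110.182: bits 0101001100000110011011101011 walk d0:H0→d1:-→d2:-→d3:-→d4:-→d5:-→d6:-→d7:-→d8:-→d9:-→d10:-→d11:-→d12:-→d13:-→d14:-→d15:-→d16:-→d17:-→d18:-→d19:-→d20:-→d21:-→d22:-→d23:-→d24:-→d25:-→d26:-→d27:-→d28:H1 -> H1
  + 61.32.0.0/12 (H1) depth=12
  + 225.148.57.208/28 (H0) depth=28
  lookup 83.6.110.176: bits 0101001100000110011011101011 walk d0:H0→d1:-→d2:-→d3:-→d4:-→d5:-→d6:-→d7:-→d8:-→d9:-→d10:-→d11:-→d12:-→d13:-→d14:-→d15:-→d16:-→d17:-→d18:-→d19:-→d20:-→d21:-→d22:-→d23:-→d24:-→d25:-→d26:-→d27:-→d28:H1 -> H1

== LOOKUPS ==
["H5","H0","H1","H1"]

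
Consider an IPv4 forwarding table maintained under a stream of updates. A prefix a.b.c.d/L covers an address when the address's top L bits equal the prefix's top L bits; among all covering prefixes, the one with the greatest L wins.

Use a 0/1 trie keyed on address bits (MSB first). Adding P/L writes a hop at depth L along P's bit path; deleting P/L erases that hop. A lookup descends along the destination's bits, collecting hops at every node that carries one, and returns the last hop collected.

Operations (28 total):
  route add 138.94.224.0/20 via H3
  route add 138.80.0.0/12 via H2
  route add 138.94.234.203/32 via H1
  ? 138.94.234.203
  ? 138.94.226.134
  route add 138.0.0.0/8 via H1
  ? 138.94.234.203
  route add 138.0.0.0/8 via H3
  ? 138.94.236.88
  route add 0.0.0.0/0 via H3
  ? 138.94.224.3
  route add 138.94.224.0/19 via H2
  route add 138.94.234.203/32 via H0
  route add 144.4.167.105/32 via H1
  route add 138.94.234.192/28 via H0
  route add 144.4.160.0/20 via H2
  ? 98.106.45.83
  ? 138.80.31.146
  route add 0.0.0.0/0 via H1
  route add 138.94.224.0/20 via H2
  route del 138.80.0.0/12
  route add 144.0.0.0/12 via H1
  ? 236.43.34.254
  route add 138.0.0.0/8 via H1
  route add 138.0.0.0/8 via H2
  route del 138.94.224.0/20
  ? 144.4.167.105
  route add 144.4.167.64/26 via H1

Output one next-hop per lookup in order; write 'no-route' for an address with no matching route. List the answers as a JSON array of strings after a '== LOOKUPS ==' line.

Apply in order:
  add 138.94.224.0/20 -> H3 at depth 20
  add 138.80.0.0/12 -> H2 at depth 12
  add 138.94.234.203/32 -> H1 at depth 32
  lookup 138.94.234.203: bits 10001010010111101110101011001011 walk d0:-→d1:-→d2:-→d3:-→d4:-→d5:-→d6:-→d7:-→d8:-→d9:-→d10:-→d11:-→d12:H2→d13:-→d14:-→d15:-→d16:-→d17:-→d18:-→d19:-→d20:H3→d21:-→d22:-→d23:-→d24:-→d25:-→d26:-→d27:-→d28:-→d29:-→d30:-→d31:-→d32:H1 -> H1
  lookup 138.94.226.134: bits 10001010010111101110 walk d0:-→d1:-→d2:-→d3:-→d4:-→d5:-→d6:-→d7:-→d8:-→d9:-→d10:-→d11:-→d12:H2→d13:-→d14:-→d15:-→d16:-→d17:-→d18:-→d19:-→d20:H3 -> H3
  add 138.0.0.0/8 -> H1 at depth 8
  lookup 138.94.234.203: bits 10001010010111101110101011001011 walk d0:-→d1:-→d2:-→d3:-→d4:-→d5:-→d6:-→d7:-→d8:H1→d9:-→d10:-→d11:-→d12:H2→d13:-→d14:-→d15:-→d16:-→d17:-→d18:-→d19:-→d20:H3→d21:-→d22:-→d23:-→d24:-→d25:-→d26:-→d27:-→d28:-→d29:-→d30:-→d31:-→d32:H1 -> H1
  add 138.0.0.0/8 -> H3 at depth 8
  lookup 138.94.236.88: bits 100010100101111011101 walk d0:-→d1:-→d2:-→d3:-→d4:-→d5:-→d6:-→d7:-→d8:H3→d9:-→d10:-→d11:-→d12:H2→d13:-→d14:-→d15:-→d16:-→d17:-→d18:-→d19:-→d20:H3→d21:- -> H3
  add 0.0.0.0/0 -> H3 at depth 0
  lookup 138.94.224.3: bits 10001010010111101110 walk d0:H3→d1:-→d2:-→d3:-→d4:-→d5:-→d6:-→d7:-→d8:H3→d9:-→d10:-→d11:-→d12:H2→d13:-→d14:-→d15:-→d16:-→d17:-→d18:-→d19:-→d20:H3 -> H3
  add 138.94.224.0/19 -> H2 at depth 19
  add 138.94.234.203/32 -> H0 at depth 32
  add 144.4.167.105/32 -> H1 at depth 32
  add 138.94.234.192/28 -> H0 at depth 28
  add 144.4.160.0/20 -> H2 at depth 20
  lookup 98.106.45.83: bits ε walk d0:H3 -> H3
  lookup 138.80.31.146: bits 100010100101 walk d0:H3→d1:-→d2:-→d3:-→d4:-→d5:-→d6:-→d7:-→d8:H3→d9:-→d10:-→d11:-→d12:H2 -> H2
  add 0.0.0.0/0 -> H1 at depth 0
  add 138.94.224.0/20 -> H2 at depth 20
  del 138.80.0.0/12 (clear depth 12)
  add 144.0.0.0/12 -> H1 at depth 12
  lookup 236.43.34.254: bits 1 walk d0:H1→d1:- -> H1
  add 138.0.0.0/8 -> H1 at depth 8
  add 138.0.0.0/8 -> H2 at depth 8
  del 138.94.224.0/20 (clear depth 20)
  lookup 144.4.167.105: bits 10010000000001001010011101101001 walk d0:H1→d1:-→d2:-→d3:-→d4:-→d5:-→d6:-→d7:-→d8:-→d9:-→d10:-→d11:-→d12:H1→d13:-→d14:-→d15:-→d16:-→d17:-→d18:-→d19:-→d20:H2→d21:-→d22:-→d23:-→d24:-→d25:-→d26:-→d27:-→d28:-→d29:-→d30:-→d31:-→d32:H1 -> H1
  add 144.4.167.64/26 -> H1 at depth 26

== LOOKUPS ==
["H1","H3","H1","H3","H3","H3","H2","H1","H1"]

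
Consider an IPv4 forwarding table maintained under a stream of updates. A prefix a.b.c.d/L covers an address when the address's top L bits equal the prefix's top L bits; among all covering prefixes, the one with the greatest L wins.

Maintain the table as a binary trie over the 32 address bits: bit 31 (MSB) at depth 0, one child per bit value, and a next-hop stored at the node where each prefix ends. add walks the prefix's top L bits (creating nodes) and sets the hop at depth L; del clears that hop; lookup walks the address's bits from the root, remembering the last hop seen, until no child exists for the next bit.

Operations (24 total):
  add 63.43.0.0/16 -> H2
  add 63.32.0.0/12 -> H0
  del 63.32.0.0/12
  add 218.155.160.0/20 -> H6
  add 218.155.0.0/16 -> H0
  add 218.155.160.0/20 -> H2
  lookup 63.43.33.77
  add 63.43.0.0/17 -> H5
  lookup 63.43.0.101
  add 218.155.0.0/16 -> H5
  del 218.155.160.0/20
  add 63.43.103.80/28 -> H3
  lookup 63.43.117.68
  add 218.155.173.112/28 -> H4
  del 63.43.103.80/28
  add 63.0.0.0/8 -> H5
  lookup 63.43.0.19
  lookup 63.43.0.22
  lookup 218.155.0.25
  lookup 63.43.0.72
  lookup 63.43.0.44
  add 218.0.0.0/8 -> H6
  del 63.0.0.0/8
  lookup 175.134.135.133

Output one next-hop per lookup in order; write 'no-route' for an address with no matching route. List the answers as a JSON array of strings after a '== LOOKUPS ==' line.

Trace:
  add 63.43.0.0/16 -> H2 at depth 16
  add 63.32.0.0/12 -> H0 at depth 12
  del 63.32.0.0/12 (clear depth 12)
  add 218.155.160.0/20 -> H6 at depth 20
  add 218.155.0.0/16 -> H0 at depth 16
  add 218.155.160.0/20 -> H2 at depth 20
  ? 63.43.33.77  path d0:-→d1:-→d2:-→d3:-→d4:-→d5:-→d6:-→d7:-→d8:-→d9:-→d10:-→d11:-→d12:-→d13:-→d14:-→d15:-→d16:H2  best=H2
  add 63.43.0.0/17 -> H5 at depth 17
  ? 63.43.0.101  path d0:-→d1:-→d2:-→d3:-→d4:-→d5:-→d6:-→d7:-→d8:-→d9:-→d10:-→d11:-→d12:-→d13:-→d14:-→d15:-→d16:H2→d17:H5  best=H5
  add 218.155.0.0/16 -> H5 at depth 16
  del 218.155.160.0/20 (clear depth 20)
  add 63.43.103.80/28 -> H3 at depth 28
  ? 63.43.117.68  path d0:-→d1:-→d2:-→d3:-→d4:-→d5:-→d6:-→d7:-→d8:-→d9:-→d10:-→d11:-→d12:-→d13:-→d14:-→d15:-→d16:H2→d17:H5→d18:-→d19:-  best=H5
  add 218.155.173.112/28 -> H4 at depth 28
  del 63.43.103.80/28 (clear depth 28)
  add 63.0.0.0/8 -> H5 at depth 8
  ? 63.43.0.19  path d0:-→d1:-→d2:-→d3:-→d4:-→d5:-→d6:-→d7:-→d8:H5→d9:-→d10:-→d11:-→d12:-→d13:-→d14:-→d15:-→d16:H2→d17:H5  best=H5
  ? 63.43.0.22  path d0:-→d1:-→d2:-→d3:-→d4:-→d5:-→d6:-→d7:-→d8:H5→d9:-→d10:-→d11:-→d12:-→d13:-→d14:-→d15:-→d16:H2→d17:H5  best=H5
  ? 218.155.0.25  path d0:-→d1:-→d2:-→d3:-→d4:-→d5:-→d6:-→d7:-→d8:-→d9:-→d10:-→d11:-→d12:-→d13:-→d14:-→d15:-→d16:H5  best=H5
  ? 63.43.0.72  path d0:-→d1:-→d2:-→d3:-→d4:-→d5:-→d6:-→d7:-→d8:H5→d9:-→d10:-→d11:-→d12:-→d13:-→d14:-→d15:-→d16:H2→d17:H5  best=H5
  ? 63.43.0.44  path d0:-→d1:-→d2:-→d3:-→d4:-→d5:-→d6:-→d7:-→d8:H5→d9:-→d10:-→d11:-→d12:-→d13:-→d14:-→d15:-→d16:H2→d17:H5  best=H5
  add 218.0.0.0/8 -> H6 at depth 8
  del 63.0.0.0/8 (clear depth 8)
  ? 175.134.135.133  path d0:-→d1:-  best=no-route

== LOOKUPS ==
["H2","H5","H5","H5","H5","H5","H5","H5","no-route"]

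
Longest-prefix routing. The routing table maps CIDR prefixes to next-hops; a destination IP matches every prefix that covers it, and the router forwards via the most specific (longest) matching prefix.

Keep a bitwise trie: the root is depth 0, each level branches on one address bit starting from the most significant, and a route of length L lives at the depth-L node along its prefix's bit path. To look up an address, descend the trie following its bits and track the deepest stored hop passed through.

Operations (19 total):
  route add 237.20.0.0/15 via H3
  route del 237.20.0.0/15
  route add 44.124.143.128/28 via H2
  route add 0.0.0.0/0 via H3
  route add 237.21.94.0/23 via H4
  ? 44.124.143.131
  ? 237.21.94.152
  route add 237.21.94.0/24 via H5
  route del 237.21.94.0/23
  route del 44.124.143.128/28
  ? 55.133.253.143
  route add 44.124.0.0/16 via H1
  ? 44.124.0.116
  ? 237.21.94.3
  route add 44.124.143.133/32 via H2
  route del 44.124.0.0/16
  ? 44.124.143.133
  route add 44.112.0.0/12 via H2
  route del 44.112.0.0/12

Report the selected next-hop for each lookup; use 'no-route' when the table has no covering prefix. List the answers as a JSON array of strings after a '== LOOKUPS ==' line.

Apply in order:
  + 237.20.0.0/15 (H3) depth=15
  del 237.20.0.0/15 (clear depth 15)
  + 44.124.143.128/28 (H2) depth=28
  + 0.0.0.0/0 (H3) depth=0
  + 237.21.94.0/23 (H4) depth=23
  Q 44.124.143.131: descend 0010110001111100100011111000 ; hops seen [H3,H2] ; pick H2
  Q 237.21.94.152: descend 11101101000101010101111 ; hops seen [H3,H4] ; pick H4
  + 237.21.94.0/24 (H5) depth=24
  del 237.21.94.0/23 (clear depth 23)
  del 44.124.143.128/28 (clear depth 28)
  Q 55.133.253.143: descend 001 ; hops seen [H3] ; pick H3
  + 44.124.0.0/16 (H1) depth=16
  Q 44.124.0.116: descend 0010110001111100 ; hops seen [H3,H1] ; pick H1
  Q 237.21.94.3: descend 111011010001010101011110 ; hops seen [H3,H5] ; pick H5
  + 44.124.143.133/32 (H2) depth=32
  del 44.124.0.0/16 (clear depth 16)
  Q 44.124.143.133: descend 00101100011111001000111110000101 ; hops seen [H3,H2] ; pick H2
  + 44.112.0.0/12 (H2) depth=12
  del 44.112.0.0/12 (clear depth 12)

== LOOKUPS ==
["H2","H4","H3","H1","H5","H2"]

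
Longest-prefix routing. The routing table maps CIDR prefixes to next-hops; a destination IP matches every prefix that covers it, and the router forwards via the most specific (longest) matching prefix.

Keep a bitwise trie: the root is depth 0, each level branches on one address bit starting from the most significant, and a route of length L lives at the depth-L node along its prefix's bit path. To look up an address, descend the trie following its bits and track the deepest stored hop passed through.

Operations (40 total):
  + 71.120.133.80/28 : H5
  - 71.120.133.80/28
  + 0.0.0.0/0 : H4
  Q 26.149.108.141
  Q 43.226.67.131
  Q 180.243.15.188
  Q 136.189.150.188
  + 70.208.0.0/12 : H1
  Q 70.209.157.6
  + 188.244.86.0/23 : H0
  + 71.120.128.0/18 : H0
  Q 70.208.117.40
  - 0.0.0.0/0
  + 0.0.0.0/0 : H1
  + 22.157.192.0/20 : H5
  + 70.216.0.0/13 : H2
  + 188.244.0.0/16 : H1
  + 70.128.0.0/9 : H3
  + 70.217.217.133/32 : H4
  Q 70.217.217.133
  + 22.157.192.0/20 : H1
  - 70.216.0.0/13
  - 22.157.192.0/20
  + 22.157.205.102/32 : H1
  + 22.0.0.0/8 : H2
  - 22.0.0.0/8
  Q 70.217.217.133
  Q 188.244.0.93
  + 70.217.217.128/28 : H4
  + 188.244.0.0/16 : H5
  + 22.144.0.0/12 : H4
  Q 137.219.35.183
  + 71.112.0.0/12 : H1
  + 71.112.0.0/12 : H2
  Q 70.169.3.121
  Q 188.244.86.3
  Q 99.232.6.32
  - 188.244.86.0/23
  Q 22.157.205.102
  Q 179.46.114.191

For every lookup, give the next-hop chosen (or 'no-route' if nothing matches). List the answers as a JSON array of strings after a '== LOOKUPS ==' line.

Apply in order:
  + 71.120.133.80/28 (H5) depth=28
  del 71.120.133.80/28 (clear depth 28)
  + 0.0.0.0/0 (H4) depth=0
  lookup 26.149.108.141: bits 0 walk d0:H4→d1:- -> H4
  lookup 43.226.67.131: bits 0 walk d0:H4→d1:- -> H4
  lookup 180.243.15.188: bits ε walk d0:H4 -> H4
  lookup 136.189.150.188: bits ε walk d0:H4 -> H4
  + 70.208.0.0/12 (H1) depth=12
  lookup 70.209.157.6: bits 010001101101 walk d0:H4→d1:-→d2:-→d3:-→d4:-→d5:-→d6:-→d7:-→d8:-→d9:-→d10:-→d11:-→d12:H1 -> H1
  + 188.244.86.0/23 (H0) depth=23
  + 71.120.128.0/18 (H0) depth=18
  lookup 70.208.117.40: bits 010001101101 walk d0:H4→d1:-→d2:-→d3:-→d4:-→d5:-→d6:-→d7:-→d8:-→d9:-→d10:-→d11:-→d12:H1 -> H1
  del 0.0.0.0/0 (clear depth 0)
  + 0.0.0.0/0 (H1) depth=0
  + 22.157.192.0/20 (H5) depth=20
  + 70.216.0.0/13 (H2) depth=13
  + 188.244.0.0/16 (H1) depth=16
  + 70.128.0.0/9 (H3) depth=9
  + 70.217.217.133/32 (H4) depth=32
  lookup 70.217.217.133: bits 01000110110110011101100110000101 walk d0:H1→d1:-→d2:-→d3:-→d4:-→d5:-→d6:-→d7:-→d8:-→d9:H3→d10:-→d11:-→d12:H1→d13:H2→d14:-→d15:-→d16:-→d17:-→d18:-→d19:-→d20:-→d21:-→d22:-→d23:-→d24:-→d25:-→d26:-→d27:-→d28:-→d29:-→d30:-→d31:-→d32:H4 -> H4
  + 22.157.192.0/20 (H1) depth=20
  del 70.216.0.0/13 (clear depth 13)
  del 22.157.192.0/20 (clear depth 20)
  + 22.157.205.102/32 (H1) depth=32
  + 22.0.0.0/8 (H2) depth=8
  del 22.0.0.0/8 (clear depth 8)
  lookup 70.217.217.133: bits 01000110110110011101100110000101 walk d0:H1→d1:-→d2:-→d3:-→d4:-→d5:-→d6:-→d7:-→d8:-→d9:H3→d10:-→d11:-→d12:H1→d13:-→d14:-→d15:-→d16:-→d17:-→d18:-→d19:-→d20:-→d21:-→d22:-→d23:-→d24:-→d25:-→d26:-→d27:-→d28:-→d29:-→d30:-→d31:-→d32:H4 -> H4
  lookup 188.244.0.93: bits 10111100111101000 walk d0:H1→d1:-→d2:-→d3:-→d4:-→d5:-→d6:-→d7:-→d8:-→d9:-→d10:-→d11:-→d12:-→d13:-→d14:-→d15:-→d16:H1→d17:- -> H1
  + 70.217.217.128/28 (H4) depth=28
  + 188.244.0.0/16 (H5) depth=16
  + 22.144.0.0/12 (H4) depth=12
  lookup 137.219.35.183: bits 10 walk d0:H1→d1:-→d2:- -> H1
  + 71.112.0.0/12 (H1) depth=12
  + 71.112.0.0/12 (H2) depth=12
  lookup 70.169.3.121: bits 010001101 walk d0:H1→d1:-→d2:-→d3:-→d4:-→d5:-→d6:-→d7:-→d8:-→d9:H3 -> H3
  lookup 188.244.86.3: bits 10111100111101000101011 walk d0:H1→d1:-→d2:-→d3:-→d4:-→d5:-→d6:-→d7:-→d8:-→d9:-→d10:-→d11:-→d12:-→d13:-→d14:-→d15:-→d16:H5→d17:-→d18:-→d19:-→d20:-→d21:-→d22:-→d23:H0 -> H0
  lookup 99.232.6.32: bits 01 walk d0:H1→d1:-→d2:- -> H1
  del 188.244.86.0/23 (clear depth 23)
  lookup 22.157.205.102: bits 00010110100111011100110101100110 walk d0:H1→d1:-→d2:-→d3:-→d4:-→d5:-→d6:-→d7:-→d8:-→d9:-→d10:-→d11:-→d12:H4→d13:-→d14:-→d15:-→d16:-→d17:-→d18:-→d19:-→d20:-→d21:-→d22:-→d23:-→d24:-→d25:-→d26:-→d27:-→d28:-→d29:-→d30:-→d31:-→d32:H1 -> H1
  lookup 179.46.114.191: bits 1011 walk d0:H1→d1:-→d2:-→d3:-→d4:- -> H1

== LOOKUPS ==
["H4","H4","H4","H4","H1","H1","H4","H4","H1","H1","H3","H0","H1","H1","H1"]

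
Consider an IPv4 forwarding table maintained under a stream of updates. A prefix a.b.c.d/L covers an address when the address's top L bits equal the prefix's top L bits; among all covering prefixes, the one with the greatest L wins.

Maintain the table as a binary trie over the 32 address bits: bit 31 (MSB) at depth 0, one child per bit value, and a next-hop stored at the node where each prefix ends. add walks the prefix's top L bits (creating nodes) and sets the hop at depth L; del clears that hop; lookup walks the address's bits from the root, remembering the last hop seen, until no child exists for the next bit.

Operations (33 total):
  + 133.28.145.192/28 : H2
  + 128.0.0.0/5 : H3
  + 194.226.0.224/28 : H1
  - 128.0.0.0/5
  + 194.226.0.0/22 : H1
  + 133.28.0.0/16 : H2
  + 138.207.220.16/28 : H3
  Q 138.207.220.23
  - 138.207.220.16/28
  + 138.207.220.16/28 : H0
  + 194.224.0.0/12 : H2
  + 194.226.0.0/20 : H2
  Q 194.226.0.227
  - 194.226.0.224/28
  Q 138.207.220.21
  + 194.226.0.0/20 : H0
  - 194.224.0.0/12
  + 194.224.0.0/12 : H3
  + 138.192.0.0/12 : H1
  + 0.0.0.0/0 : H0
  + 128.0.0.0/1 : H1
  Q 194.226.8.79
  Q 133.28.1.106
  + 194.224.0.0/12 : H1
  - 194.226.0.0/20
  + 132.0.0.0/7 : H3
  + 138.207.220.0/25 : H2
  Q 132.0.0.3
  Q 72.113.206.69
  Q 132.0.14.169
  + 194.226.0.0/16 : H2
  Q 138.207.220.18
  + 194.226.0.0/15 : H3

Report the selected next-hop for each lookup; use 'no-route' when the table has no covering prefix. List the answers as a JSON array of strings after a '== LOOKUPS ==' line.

Trace:
  add 133.28.145.192/28 -> H2 at depth 28
  add 128.0.0.0/5 -> H3 at depth 5
  add 194.226.0.224/28 -> H1 at depth 28
  del 128.0.0.0/5 (clear depth 5)
  add 194.226.0.0/22 -> H1 at depth 22
  add 133.28.0.0/16 -> H2 at depth 16
  add 138.207.220.16/28 -> H3 at depth 28
  ? 138.207.220.23  path d0:-→d1:-→d2:-→d3:-→d4:-→d5:-→d6:-→d7:-→d8:-→d9:-→d10:-→d11:-→d12:-→d13:-→d14:-→d15:-→d16:-→d17:-→d18:-→d19:-→d20:-→d21:-→d22:-→d23:-→d24:-→d25:-→d26:-→d27:-→d28:H3  best=H3
  del 138.207.220.16/28 (clear depth 28)
  add 138.207.220.16/28 -> H0 at depth 28
  add 194.224.0.0/12 -> H2 at depth 12
  add 194.226.0.0/20 -> H2 at depth 20
  ? 194.226.0.227  path d0:-→d1:-→d2:-→d3:-→d4:-→d5:-→d6:-→d7:-→d8:-→d9:-→d10:-→d11:-→d12:H2→d13:-→d14:-→d15:-→d16:-→d17:-→d18:-→d19:-→d20:H2→d21:-→d22:H1→d23:-→d24:-→d25:-→d26:-→d27:-→d28:H1  best=H1
  del 194.226.0.224/28 (clear depth 28)
  ? 138.207.220.21  path d0:-→d1:-→d2:-→d3:-→d4:-→d5:-→d6:-→d7:-→d8:-→d9:-→d10:-→d11:-→d12:-→d13:-→d14:-→d15:-→d16:-→d17:-→d18:-→d19:-→d20:-→d21:-→d22:-→d23:-→d24:-→d25:-→d26:-→d27:-→d28:H0  best=H0
  add 194.226.0.0/20 -> H0 at depth 20
  del 194.224.0.0/12 (clear depth 12)
  add 194.224.0.0/12 -> H3 at depth 12
  add 138.192.0.0/12 -> H1 at depth 12
  add 0.0.0.0/0 -> H0 at depth 0
  add 128.0.0.0/1 -> H1 at depth 1
  ? 194.226.8.79  path d0:H0→d1:H1→d2:-→d3:-→d4:-→d5:-→d6:-→d7:-→d8:-→d9:-→d10:-→d11:-→d12:H3→d13:-→d14:-→d15:-→d16:-→d17:-→d18:-→d19:-→d20:H0  best=H0
  ? 133.28.1.106  path d0:H0→d1:H1→d2:-→d3:-→d4:-→d5:-→d6:-→d7:-→d8:-→d9:-→d10:-→d11:-→d12:-→d13:-→d14:-→d15:-→d16:H2  best=H2
  add 194.224.0.0/12 -> H1 at depth 12
  del 194.226.0.0/20 (clear depth 20)
  add 132.0.0.0/7 -> H3 at depth 7
  add 138.207.220.0/25 -> H2 at depth 25
  ? 132.0.0.3  path d0:H0→d1:H1→d2:-→d3:-→d4:-→d5:-→d6:-→d7:H3  best=H3
  ? 72.113.206.69  path d0:H0  best=H0
  ? 132.0.14.169  path d0:H0→d1:H1→d2:-→d3:-→d4:-→d5:-→d6:-→d7:H3  best=H3
  add 194.226.0.0/16 -> H2 at depth 16
  ? 138.207.220.18  path d0:H0→d1:H1→d2:-→d3:-→d4:-→d5:-→d6:-→d7:-→d8:-→d9:-→d10:-→d11:-→d12:H1→d13:-→d14:-→d15:-→d16:-→d17:-→d18:-→d19:-→d20:-→d21:-→d22:-→d23:-→d24:-→d25:H2→d26:-→d27:-→d28:H0  best=H0
  add 194.226.0.0/15 -> H3 at depth 15

== LOOKUPS ==
["H3","H1","H0","H0","H2","H3","H0","H3","H0"]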